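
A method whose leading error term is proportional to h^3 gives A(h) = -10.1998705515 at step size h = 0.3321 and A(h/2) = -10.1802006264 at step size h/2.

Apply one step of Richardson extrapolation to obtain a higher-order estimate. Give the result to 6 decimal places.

-10.177391

Method order is 3; weight 2^3 = 8.
Top: 8(-10.1802006264) − (-10.1998705515) = -71.2417344597
(8*(-10.1802006264) − (-10.1998705515))/(8 − 1) = -10.1773906371
Correction |R − A(h/2)| = 2.810e-03; gap |A(h/2) − A(h)| = 1.967e-02.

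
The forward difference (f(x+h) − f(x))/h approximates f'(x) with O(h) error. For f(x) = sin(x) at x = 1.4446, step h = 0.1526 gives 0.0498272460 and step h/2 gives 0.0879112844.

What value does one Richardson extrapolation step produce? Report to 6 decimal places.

Method order is 1; weight 2^1 = 2.
Numerator 2·A(h/2) − A(h) = 2·0.0879112844 − 0.0498272460 = 0.1259953228
Divide by 2^1 − 1 = 1.
So the Richardson estimate is 0.1259953228.
Shift from A(h/2): +0.0380840384.

0.125995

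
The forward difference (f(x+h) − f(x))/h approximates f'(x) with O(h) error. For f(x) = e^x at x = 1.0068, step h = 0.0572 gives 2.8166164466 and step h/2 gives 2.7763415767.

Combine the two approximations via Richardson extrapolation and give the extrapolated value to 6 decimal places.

2.736067

Leading term ∝ h^1; use weight 2 = 2^1.
Top: 2(2.7763415767) − (2.8166164466) = 2.7360667068
Denominator 2 − 1 = 1.
2.7360667068 ÷ 1 = 2.7360667068
Gap between inputs: 4.027e-02; correction applied: −0.0402748699.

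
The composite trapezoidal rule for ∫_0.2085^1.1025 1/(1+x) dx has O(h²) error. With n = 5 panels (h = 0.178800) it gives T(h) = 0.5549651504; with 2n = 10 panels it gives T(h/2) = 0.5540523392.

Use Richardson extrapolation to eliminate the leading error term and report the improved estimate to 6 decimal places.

0.553748

With r = 2 the leading error scales as h^2, so the weight is 2^2 = 4.
A(h/2) − A(h) = 0.5540523392 − 0.5549651504 = -0.0009128112
Divide by 2^2 − 1 = 3: (-0.0009128112)/3 = -0.0003042704
R = 0.5540523392 − 0.0003042704 = 0.5537480688
Shift from A(h/2): −0.0003042704.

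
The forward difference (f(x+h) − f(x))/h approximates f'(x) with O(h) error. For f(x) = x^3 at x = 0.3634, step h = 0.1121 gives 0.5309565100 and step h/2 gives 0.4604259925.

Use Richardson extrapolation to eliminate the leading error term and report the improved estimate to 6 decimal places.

With r = 1 the leading error scales as h^1, so the weight is 2^1 = 2.
Numerator 2*A(h/2) − A(h) = 2*0.4604259925 − 0.5309565100 = 0.3898954750
0.3898954750 ÷ 1 = 0.3898954750

0.389895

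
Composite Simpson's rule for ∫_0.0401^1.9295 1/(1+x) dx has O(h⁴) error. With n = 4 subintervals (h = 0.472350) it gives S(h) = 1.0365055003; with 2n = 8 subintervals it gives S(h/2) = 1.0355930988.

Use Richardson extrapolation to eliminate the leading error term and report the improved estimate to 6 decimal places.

With r = 4 the leading error scales as h^4, so the weight is 2^4 = 16.
Top: 16(1.0355930988) − (1.0365055003) = 15.5329840805
Denominator 16 − 1 = 15.
15.5329840805 ÷ 15 = 1.0355322720

1.035532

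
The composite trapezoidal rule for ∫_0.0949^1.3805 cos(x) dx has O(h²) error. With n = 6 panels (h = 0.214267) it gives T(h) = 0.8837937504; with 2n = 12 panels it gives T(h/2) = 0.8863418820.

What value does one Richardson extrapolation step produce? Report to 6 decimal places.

With r = 2 the leading error scales as h^2, so the weight is 2^2 = 4.
4×0.8863418820 = 3.5453675280; subtract 0.8837937504 → 2.6615737776
Divide by 2^2 − 1 = 3.
Result: 0.8871912592
Shift from A(h/2): +0.0008493772.

0.887191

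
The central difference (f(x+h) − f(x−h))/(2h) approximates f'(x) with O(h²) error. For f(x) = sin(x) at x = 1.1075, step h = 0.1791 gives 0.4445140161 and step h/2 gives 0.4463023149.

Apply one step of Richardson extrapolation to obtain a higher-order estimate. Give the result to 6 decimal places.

With r = 2 the leading error scales as h^2, so the weight is 2^2 = 4.
4 × 0.4463023149 = 1.7852092596; subtract 0.4445140161 → 1.3406952435
1.3406952435 ÷ 3 = 0.4468984145

0.446898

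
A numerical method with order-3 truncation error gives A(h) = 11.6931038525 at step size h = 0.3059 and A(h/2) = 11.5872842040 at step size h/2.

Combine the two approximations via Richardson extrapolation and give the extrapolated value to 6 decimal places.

11.572167

Method order is 3; weight 2^3 = 8.
Weighted: 92.6982736320 − 11.6931038525 = 81.0051697795
Divide by 2^3 − 1 = 7.
Result: 11.5721671114
Correction |R − A(h/2)| = 1.512e-02; gap |A(h/2) − A(h)| = 1.058e-01.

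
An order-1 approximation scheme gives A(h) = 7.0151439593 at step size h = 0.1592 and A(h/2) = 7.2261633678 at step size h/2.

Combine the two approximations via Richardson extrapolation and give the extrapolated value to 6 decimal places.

Error is O(h^1); halving h shrinks it by 2^1 = 2.
2^1·A(h/2) = 14.4523267356; minus A(h) gives 7.4371827763.
Extrapolated: 7.4371827763 / 1 = 7.4371827763
Shift from A(h/2): +0.2110194085.

7.437183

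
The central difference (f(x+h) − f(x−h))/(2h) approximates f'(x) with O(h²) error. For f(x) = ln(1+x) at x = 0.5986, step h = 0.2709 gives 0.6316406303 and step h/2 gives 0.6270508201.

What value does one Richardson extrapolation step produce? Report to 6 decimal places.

0.625521

Error is O(h^2); halving h shrinks it by 2^2 = 4.
Numerator 4×A(h/2) − A(h) = 4×0.6270508201 − 0.6316406303 = 1.8765626501
Extrapolated: 1.8765626501 / 3 = 0.6255208834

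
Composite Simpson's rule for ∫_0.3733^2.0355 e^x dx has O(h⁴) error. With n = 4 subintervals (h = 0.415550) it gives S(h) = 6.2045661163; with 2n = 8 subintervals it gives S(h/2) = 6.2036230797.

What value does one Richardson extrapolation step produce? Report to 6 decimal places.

Method order is 4; weight 2^4 = 16.
16 × 6.2036230797 − 6.2045661163 = 93.0534031589
93.0534031589 ÷ 15 = 6.2035602106
Correction |R − A(h/2)| = 6.287e-05; gap |A(h/2) − A(h)| = 9.430e-04.

6.203560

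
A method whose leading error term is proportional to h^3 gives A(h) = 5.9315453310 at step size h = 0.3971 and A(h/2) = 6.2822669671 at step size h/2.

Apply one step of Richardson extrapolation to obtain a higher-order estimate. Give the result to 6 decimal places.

6.332370

Method order is 3; weight 2^3 = 8.
Top: 8(6.2822669671) − (5.9315453310) = 44.3265904058
Denominator 8 − 1 = 7.
So the Richardson estimate is 6.3323700580.
Correction |R − A(h/2)| = 5.010e-02; gap |A(h/2) − A(h)| = 3.507e-01.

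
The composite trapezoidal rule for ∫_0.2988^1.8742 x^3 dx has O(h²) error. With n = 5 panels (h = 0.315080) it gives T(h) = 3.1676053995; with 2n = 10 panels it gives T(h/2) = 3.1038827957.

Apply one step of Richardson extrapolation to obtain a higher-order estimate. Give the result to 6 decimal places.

r = 2: numerator weight 4, denominator 3.
Numerator 4*A(h/2) − A(h) = 4*3.1038827957 − 3.1676053995 = 9.2479257833
Extrapolated: 9.2479257833 / 3 = 3.0826419278
Gap between inputs: 6.372e-02; correction applied: −0.0212408679.

3.082642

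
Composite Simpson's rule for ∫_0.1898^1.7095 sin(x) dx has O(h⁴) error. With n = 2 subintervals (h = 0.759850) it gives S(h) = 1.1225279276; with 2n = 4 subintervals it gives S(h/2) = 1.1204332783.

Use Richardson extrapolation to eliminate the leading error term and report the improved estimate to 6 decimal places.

1.120294

Method order is 4; weight 2^4 = 16.
Difference of the inputs: 1.1204332783 − 1.1225279276 = -0.0020946493
Correction (A(h/2) − A(h))/(16 − 1) = (-0.0020946493)/15 = -0.0001396433
R = A(h/2) + (A(h/2) − A(h))/15 = 1.1204332783 − 0.0001396433 = 1.1202936350
Correction |R − A(h/2)| = 1.396e-04; gap |A(h/2) − A(h)| = 2.095e-03.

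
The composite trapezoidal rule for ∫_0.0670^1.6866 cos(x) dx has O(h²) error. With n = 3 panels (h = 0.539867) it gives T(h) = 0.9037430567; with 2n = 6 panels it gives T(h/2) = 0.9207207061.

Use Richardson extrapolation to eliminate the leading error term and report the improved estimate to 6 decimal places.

Leading term ∝ h^2; use weight 4 = 2^2.
2^2 × A(h/2) = 3.6828828244; minus A(h) gives 2.7791397677.
2.7791397677 ÷ 3 = 0.9263799226
Correction |R − A(h/2)| = 5.659e-03; gap |A(h/2) − A(h)| = 1.698e-02.

0.926380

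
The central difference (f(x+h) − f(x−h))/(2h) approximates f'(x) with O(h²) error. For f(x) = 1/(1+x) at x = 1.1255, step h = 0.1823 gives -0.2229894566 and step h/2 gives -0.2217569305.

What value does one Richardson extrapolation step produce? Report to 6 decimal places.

Leading term ∝ h^2; use weight 4 = 2^2.
Top: 4(-0.2217569305) − (-0.2229894566) = -0.6640382654
Divide by 2^2 − 1 = 3.
(4 × (-0.2217569305) − (-0.2229894566))/(4 − 1) = -0.2213460885
Gap between inputs: 1.233e-03; correction applied: +0.0004108420.

-0.221346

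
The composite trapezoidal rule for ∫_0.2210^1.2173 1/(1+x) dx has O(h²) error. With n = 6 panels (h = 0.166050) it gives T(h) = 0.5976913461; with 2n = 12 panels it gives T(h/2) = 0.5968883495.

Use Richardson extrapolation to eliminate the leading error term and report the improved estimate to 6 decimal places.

Method order is 2; weight 2^2 = 4.
4 × 0.5968883495 = 2.3875533980; 2.3875533980 − 0.5976913461 = 1.7898620519
(4 × 0.5968883495 − 0.5976913461)/(4 − 1) = 0.5966206840

0.596621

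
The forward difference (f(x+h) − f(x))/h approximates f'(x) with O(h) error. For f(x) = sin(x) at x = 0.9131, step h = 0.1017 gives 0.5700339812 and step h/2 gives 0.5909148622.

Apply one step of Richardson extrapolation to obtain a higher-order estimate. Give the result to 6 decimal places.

0.611796

Error is O(h^1); halving h shrinks it by 2^1 = 2.
2×0.5909148622 − 0.5700339812 = 0.6117957432
0.6117957432 ÷ 1 = 0.6117957432
Gap between inputs: 2.088e-02; correction applied: +0.0208808810.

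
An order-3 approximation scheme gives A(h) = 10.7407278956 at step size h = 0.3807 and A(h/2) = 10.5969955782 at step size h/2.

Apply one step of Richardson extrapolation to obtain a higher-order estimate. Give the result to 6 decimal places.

10.576462

Order 3 gives 2^r = 8 and 2^r − 1 = 7.
Top: 8(10.5969955782) − (10.7407278956) = 74.0352367300
Denominator 8 − 1 = 7.
(8×10.5969955782 − 10.7407278956)/(8 − 1) = 10.5764623900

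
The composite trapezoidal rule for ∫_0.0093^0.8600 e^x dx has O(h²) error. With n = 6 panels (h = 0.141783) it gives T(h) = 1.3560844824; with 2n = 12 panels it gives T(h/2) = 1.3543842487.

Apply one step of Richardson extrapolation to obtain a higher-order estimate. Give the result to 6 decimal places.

The method has order 2: 2^2 = 4.
4·1.3543842487 − 1.3560844824 = 4.0614525124
Denominator 4 − 1 = 3.
So the Richardson estimate is 1.3538175041.

1.353818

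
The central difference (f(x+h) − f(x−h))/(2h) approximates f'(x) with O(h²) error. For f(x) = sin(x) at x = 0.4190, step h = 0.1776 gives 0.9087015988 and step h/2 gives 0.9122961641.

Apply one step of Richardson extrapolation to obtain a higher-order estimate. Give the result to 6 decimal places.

Leading term ∝ h^2; use weight 4 = 2^2.
4·0.9122961641 = 3.6491846564; 3.6491846564 − 0.9087015988 = 2.7404830576
Denominator 4 − 1 = 3.
So the Richardson estimate is 0.9134943525.

0.913494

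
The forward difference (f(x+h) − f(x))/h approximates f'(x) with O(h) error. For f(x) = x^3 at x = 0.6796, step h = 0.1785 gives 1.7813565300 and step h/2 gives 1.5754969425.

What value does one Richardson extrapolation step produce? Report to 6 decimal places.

1.369637

The method has order 1: 2^1 = 2.
2^1*A(h/2) = 3.1509938850; minus A(h) gives 1.3696373550.
(2*1.5754969425 − 1.7813565300)/(2 − 1) = 1.3696373550
Shift from A(h/2): −0.2058595875.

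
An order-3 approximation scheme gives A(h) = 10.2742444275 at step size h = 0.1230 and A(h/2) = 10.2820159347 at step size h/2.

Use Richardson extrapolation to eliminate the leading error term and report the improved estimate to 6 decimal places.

Method order is 3; weight 2^3 = 8.
Top: 8(10.2820159347) − (10.2742444275) = 71.9818830501
Denominator 8 − 1 = 7.
Extrapolated: 71.9818830501 / 7 = 10.2831261500

10.283126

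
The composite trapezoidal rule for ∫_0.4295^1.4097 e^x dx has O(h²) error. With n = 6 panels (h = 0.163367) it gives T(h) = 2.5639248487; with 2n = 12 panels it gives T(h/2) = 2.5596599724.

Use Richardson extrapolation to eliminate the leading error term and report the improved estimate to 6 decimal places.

2.558238

Method order is 2; weight 2^2 = 4.
4×2.5596599724 − 2.5639248487 = 7.6747150409
(4×2.5596599724 − 2.5639248487)/(4 − 1) = 2.5582383470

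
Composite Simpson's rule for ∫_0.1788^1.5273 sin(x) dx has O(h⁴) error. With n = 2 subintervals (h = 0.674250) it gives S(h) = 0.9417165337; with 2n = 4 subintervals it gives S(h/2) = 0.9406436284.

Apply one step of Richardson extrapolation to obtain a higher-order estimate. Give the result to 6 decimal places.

Method order is 4; weight 2^4 = 16.
Numerator 16 × A(h/2) − A(h) = 16 × 0.9406436284 − 0.9417165337 = 14.1085815207
Divide by 2^4 − 1 = 15.
Extrapolated: 14.1085815207 / 15 = 0.9405721014
Correction |R − A(h/2)| = 7.153e-05; gap |A(h/2) − A(h)| = 1.073e-03.

0.940572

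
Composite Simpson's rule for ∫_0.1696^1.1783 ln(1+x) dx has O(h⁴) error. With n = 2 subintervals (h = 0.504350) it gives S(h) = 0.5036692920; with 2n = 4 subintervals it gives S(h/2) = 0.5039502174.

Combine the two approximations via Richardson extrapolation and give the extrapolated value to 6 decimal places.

0.503969

r = 4, so 2^r = 16.
Difference of the inputs: 0.5039502174 − 0.5036692920 = 0.0002809254
Divide by 2^4 − 1 = 15: 0.0002809254/15 = 0.0000187284
R = 0.5039502174 + 0.0000187284 = 0.5039689458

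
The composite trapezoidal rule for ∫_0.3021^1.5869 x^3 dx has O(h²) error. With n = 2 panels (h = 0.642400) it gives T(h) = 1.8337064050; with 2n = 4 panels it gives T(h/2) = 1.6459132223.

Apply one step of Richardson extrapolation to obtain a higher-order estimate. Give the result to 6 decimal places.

Order 2 gives 2^r = 4 and 2^r − 1 = 3.
Numerator 4 × A(h/2) − A(h) = 4 × 1.6459132223 − 1.8337064050 = 4.7499464842
Divide by 2^2 − 1 = 3.
4.7499464842 ÷ 3 = 1.5833154947

1.583315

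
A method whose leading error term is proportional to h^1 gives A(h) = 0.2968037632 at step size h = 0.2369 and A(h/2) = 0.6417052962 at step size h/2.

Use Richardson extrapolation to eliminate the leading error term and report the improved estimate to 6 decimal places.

0.986607

Order 1 gives 2^r = 2 and 2^r − 1 = 1.
Weighted: 1.2834105924 − 0.2968037632 = 0.9866068292
Divide by 2^1 − 1 = 1.
R = 0.9866068292/1 = 0.9866068292
Shift from A(h/2): +0.3449015330.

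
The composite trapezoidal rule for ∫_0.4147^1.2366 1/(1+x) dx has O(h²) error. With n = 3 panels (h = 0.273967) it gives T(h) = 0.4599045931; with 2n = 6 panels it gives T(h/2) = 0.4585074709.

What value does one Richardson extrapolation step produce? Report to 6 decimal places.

0.458042

Order 2 gives 2^r = 4 and 2^r − 1 = 3.
4×0.4585074709 = 1.8340298836; 1.8340298836 − 0.4599045931 = 1.3741252905
1.3741252905 ÷ 3 = 0.4580417635
Gap between inputs: 1.397e-03; correction applied: −0.0004657074.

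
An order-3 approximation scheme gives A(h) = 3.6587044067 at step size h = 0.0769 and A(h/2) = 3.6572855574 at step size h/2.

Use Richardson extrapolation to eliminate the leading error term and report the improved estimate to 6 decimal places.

3.657083

The method has order 3: 2^3 = 8.
Weighted: 29.2582844592 − 3.6587044067 = 25.5995800525
Divide by 2^3 − 1 = 7.
Result: 3.6570828646
Gap between inputs: 1.419e-03; correction applied: −0.0002026928.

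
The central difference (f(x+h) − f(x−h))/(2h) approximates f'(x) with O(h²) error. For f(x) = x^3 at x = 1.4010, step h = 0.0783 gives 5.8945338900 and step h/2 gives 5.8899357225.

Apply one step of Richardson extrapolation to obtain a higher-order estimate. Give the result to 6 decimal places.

r = 2, so 2^r = 4.
Weighted: 23.5597428900 − 5.8945338900 = 17.6652090000
Extrapolated: 17.6652090000 / 3 = 5.8884030000

5.888403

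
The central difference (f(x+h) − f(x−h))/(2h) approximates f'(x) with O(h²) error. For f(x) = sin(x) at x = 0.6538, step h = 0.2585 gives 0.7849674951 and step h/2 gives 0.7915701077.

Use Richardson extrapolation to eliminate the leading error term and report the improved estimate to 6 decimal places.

0.793771

With r = 2 the leading error scales as h^2, so the weight is 2^2 = 4.
4 × 0.7915701077 − 0.7849674951 = 2.3813129357
Extrapolated: 2.3813129357 / 3 = 0.7937709786
Shift from A(h/2): +0.0022008709.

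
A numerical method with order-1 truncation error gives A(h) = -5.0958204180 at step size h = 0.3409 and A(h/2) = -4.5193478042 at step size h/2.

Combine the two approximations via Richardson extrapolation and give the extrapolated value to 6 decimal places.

-3.942875

The method has order 1: 2^1 = 2.
2·(-4.5193478042) − (-5.0958204180) = -3.9428751904
(-3.9428751904) ÷ 1 = -3.9428751904
Gap between inputs: 5.765e-01; correction applied: +0.5764726138.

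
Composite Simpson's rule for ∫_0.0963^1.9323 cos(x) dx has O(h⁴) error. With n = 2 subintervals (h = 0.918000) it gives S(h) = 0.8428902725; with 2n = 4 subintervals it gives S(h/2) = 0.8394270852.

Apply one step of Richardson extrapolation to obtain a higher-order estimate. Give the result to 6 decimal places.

0.839196

r = 4, so 2^r = 16.
16×0.8394270852 − 0.8428902725 = 12.5879430907
Denominator 16 − 1 = 15.
R = 12.5879430907/15 = 0.8391962060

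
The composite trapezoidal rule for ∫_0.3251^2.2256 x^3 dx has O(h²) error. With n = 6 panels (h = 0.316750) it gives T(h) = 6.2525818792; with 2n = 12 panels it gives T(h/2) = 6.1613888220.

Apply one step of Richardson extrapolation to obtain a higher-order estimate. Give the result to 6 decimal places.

Error is O(h^2); halving h shrinks it by 2^2 = 4.
Top: 4(6.1613888220) − (6.2525818792) = 18.3929734088
18.3929734088 ÷ 3 = 6.1309911363
Correction |R − A(h/2)| = 3.040e-02; gap |A(h/2) − A(h)| = 9.119e-02.

6.130991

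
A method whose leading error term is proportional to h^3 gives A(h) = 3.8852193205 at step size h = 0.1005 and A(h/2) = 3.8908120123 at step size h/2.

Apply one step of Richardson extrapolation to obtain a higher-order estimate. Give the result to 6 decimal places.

3.891611

r = 3: numerator weight 8, denominator 7.
Numerator 8 × A(h/2) − A(h) = 8 × 3.8908120123 − 3.8852193205 = 27.2412767779
Divide by 2^3 − 1 = 7.
R = 27.2412767779/7 = 3.8916109683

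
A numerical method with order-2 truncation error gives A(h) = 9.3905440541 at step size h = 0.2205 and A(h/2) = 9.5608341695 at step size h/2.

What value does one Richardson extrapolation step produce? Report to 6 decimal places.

9.617598

Method order is 2; weight 2^2 = 4.
4*9.5608341695 = 38.2433366780; 38.2433366780 − 9.3905440541 = 28.8527926239
Denominator 4 − 1 = 3.
So the Richardson estimate is 9.6175975413.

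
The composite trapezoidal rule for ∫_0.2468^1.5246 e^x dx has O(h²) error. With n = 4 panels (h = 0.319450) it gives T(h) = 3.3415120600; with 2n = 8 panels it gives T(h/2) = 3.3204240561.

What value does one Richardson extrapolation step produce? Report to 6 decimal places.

3.313395

The method has order 2: 2^2 = 4.
Numerator 4×A(h/2) − A(h) = 4×3.3204240561 − 3.3415120600 = 9.9401841644
Denominator 4 − 1 = 3.
R = 9.9401841644/3 = 3.3133947215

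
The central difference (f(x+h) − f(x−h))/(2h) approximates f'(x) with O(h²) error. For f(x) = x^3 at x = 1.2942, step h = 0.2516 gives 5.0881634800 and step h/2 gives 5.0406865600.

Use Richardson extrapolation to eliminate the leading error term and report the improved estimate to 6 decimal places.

The method has order 2: 2^2 = 4.
4*5.0406865600 = 20.1627462400; 20.1627462400 − 5.0881634800 = 15.0745827600
Divide by 2^2 − 1 = 3.
R = 15.0745827600/3 = 5.0248609200

5.024861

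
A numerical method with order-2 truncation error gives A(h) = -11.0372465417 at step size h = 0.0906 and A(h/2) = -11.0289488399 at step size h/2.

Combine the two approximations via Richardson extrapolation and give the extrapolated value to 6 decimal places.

-11.026183

Order 2 gives 2^r = 4 and 2^r − 1 = 3.
Difference of the inputs: -11.0289488399 − (-11.0372465417) = 0.0082977018
Divide by 2^2 − 1 = 3: 0.0082977018/3 = 0.0027659006
R = A(h/2) + (A(h/2) − A(h))/3 = -11.0289488399 + 0.0027659006 = -11.0261829393
Shift from A(h/2): +0.0027659006.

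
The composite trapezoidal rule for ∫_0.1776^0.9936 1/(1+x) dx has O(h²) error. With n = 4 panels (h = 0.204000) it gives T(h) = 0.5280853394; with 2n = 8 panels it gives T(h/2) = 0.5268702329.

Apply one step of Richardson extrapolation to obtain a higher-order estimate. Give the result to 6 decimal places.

0.526465

Leading term ∝ h^2; use weight 4 = 2^2.
4*0.5268702329 = 2.1074809316; subtract 0.5280853394 → 1.5793955922
(4*0.5268702329 − 0.5280853394)/(4 − 1) = 0.5264651974
Correction |R − A(h/2)| = 4.050e-04; gap |A(h/2) − A(h)| = 1.215e-03.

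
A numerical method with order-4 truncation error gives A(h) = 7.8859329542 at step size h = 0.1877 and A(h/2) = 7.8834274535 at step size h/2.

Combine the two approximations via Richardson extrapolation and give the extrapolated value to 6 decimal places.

7.883260

Leading term ∝ h^4; use weight 16 = 2^4.
Top: 16(7.8834274535) − (7.8859329542) = 118.2489063018
Divide by 2^4 − 1 = 15.
Result: 7.8832604201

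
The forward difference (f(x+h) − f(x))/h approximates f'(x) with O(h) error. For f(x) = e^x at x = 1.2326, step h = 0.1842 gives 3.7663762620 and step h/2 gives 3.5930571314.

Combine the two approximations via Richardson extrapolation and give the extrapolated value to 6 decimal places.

Error is O(h^1); halving h shrinks it by 2^1 = 2.
A(h/2) − A(h) = 3.5930571314 − 3.7663762620 = -0.1733191306
Divide by 2^1 − 1 = 1: (-0.1733191306)/1 = -0.1733191306
R = A(h/2) + (A(h/2) − A(h))/1 = 3.5930571314 − 0.1733191306 = 3.4197380008

3.419738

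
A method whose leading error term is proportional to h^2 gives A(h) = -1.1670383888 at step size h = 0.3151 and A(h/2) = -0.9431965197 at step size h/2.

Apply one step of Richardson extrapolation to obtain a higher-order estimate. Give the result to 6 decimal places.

-0.868583

Method order is 2; weight 2^2 = 4.
4×(-0.9431965197) = -3.7727860788; subtract (-1.1670383888) → -2.6057476900
Denominator 4 − 1 = 3.
(-2.6057476900) ÷ 3 = -0.8685825633
Gap between inputs: 2.238e-01; correction applied: +0.0746139564.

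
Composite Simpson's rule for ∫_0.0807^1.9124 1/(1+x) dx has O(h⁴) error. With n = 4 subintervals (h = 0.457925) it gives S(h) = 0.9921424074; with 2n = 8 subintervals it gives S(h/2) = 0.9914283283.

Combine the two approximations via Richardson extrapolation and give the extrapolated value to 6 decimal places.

0.991381

Error is O(h^4); halving h shrinks it by 2^4 = 16.
A(h/2) − A(h) = 0.9914283283 − 0.9921424074 = -0.0007140791
Divide by 2^4 − 1 = 15: (-0.0007140791)/15 = -0.0000476053
R = 0.9914283283 − 0.0000476053 = 0.9913807230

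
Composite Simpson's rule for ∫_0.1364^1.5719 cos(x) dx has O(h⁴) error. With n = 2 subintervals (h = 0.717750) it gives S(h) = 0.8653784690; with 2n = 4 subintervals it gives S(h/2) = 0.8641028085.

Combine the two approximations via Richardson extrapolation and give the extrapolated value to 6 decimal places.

0.864018

Method order is 4; weight 2^4 = 16.
16 × 0.8641028085 − 0.8653784690 = 12.9602664670
Extrapolated: 12.9602664670 / 15 = 0.8640177645
Correction |R − A(h/2)| = 8.504e-05; gap |A(h/2) − A(h)| = 1.276e-03.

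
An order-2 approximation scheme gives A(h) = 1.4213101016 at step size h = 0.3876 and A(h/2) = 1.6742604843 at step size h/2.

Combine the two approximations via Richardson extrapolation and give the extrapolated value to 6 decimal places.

1.758577

Error is O(h^2); halving h shrinks it by 2^2 = 4.
A(h/2) − A(h) = 1.6742604843 − 1.4213101016 = 0.2529503827
Correction (A(h/2) − A(h))/(4 − 1) = 0.2529503827/3 = 0.0843167942
R = A(h/2) + (A(h/2) − A(h))/3 = 1.6742604843 + 0.0843167942 = 1.7585772785
Shift from A(h/2): +0.0843167942.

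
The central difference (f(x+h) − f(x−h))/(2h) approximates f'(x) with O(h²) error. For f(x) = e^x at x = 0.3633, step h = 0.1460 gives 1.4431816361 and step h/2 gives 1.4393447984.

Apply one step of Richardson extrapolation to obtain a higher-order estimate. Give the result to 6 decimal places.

Order 2 gives 2^r = 4 and 2^r − 1 = 3.
Weighted: 5.7573791936 − 1.4431816361 = 4.3141975575
4.3141975575 ÷ 3 = 1.4380658525
Shift from A(h/2): −0.0012789459.

1.438066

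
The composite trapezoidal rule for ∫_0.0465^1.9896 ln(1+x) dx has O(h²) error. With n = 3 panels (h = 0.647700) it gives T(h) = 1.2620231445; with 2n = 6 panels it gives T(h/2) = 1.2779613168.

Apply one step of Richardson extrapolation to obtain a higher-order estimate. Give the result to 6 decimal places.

1.283274

With r = 2 the leading error scales as h^2, so the weight is 2^2 = 4.
Numerator 4·A(h/2) − A(h) = 4·1.2779613168 − 1.2620231445 = 3.8498221227
Denominator 4 − 1 = 3.
Extrapolated: 3.8498221227 / 3 = 1.2832740409
Correction |R − A(h/2)| = 5.313e-03; gap |A(h/2) − A(h)| = 1.594e-02.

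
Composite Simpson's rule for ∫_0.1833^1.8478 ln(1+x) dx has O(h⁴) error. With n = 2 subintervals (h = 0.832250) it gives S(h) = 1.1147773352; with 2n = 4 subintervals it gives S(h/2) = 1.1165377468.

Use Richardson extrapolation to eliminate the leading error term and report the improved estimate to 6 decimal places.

Error is O(h^4); halving h shrinks it by 2^4 = 16.
Weighted: 17.8646039488 − 1.1147773352 = 16.7498266136
Denominator 16 − 1 = 15.
So the Richardson estimate is 1.1166551076.

1.116655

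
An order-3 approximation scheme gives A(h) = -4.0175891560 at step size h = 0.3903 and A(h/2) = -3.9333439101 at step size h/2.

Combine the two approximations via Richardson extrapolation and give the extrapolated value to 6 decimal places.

r = 3, so 2^r = 8.
8*(-3.9333439101) = -31.4667512808; (-31.4667512808) − (-4.0175891560) = -27.4491621248
Divide by 2^3 − 1 = 7.
(8*(-3.9333439101) − (-4.0175891560))/(8 − 1) = -3.9213088750

-3.921309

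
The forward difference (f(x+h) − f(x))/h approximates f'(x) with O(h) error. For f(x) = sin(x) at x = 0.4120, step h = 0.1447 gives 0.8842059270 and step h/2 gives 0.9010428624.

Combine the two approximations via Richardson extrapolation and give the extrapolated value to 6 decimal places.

Leading term ∝ h^1; use weight 2 = 2^1.
2×0.9010428624 = 1.8020857248; subtract 0.8842059270 → 0.9178797978
Extrapolated: 0.9178797978 / 1 = 0.9178797978

0.917880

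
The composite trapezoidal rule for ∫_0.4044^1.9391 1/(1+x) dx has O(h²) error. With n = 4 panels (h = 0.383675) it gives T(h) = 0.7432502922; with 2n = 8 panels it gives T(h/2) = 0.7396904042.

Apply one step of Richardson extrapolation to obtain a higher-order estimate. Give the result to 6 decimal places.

Order 2 gives 2^r = 4 and 2^r − 1 = 3.
Numerator 4·A(h/2) − A(h) = 4·0.7396904042 − 0.7432502922 = 2.2155113246
Extrapolated: 2.2155113246 / 3 = 0.7385037749
Shift from A(h/2): −0.0011866293.

0.738504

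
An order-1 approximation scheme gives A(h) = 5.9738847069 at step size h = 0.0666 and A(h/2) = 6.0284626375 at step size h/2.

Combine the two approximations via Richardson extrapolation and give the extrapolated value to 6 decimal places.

6.083041

Error is O(h^1); halving h shrinks it by 2^1 = 2.
2×6.0284626375 = 12.0569252750; subtract 5.9738847069 → 6.0830405681
Divide by 2^1 − 1 = 1.
(2×6.0284626375 − 5.9738847069)/(2 − 1) = 6.0830405681
Gap between inputs: 5.458e-02; correction applied: +0.0545779306.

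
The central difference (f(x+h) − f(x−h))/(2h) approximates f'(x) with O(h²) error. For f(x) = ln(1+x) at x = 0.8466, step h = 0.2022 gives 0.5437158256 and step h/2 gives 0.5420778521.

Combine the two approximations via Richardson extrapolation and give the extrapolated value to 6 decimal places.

r = 2: numerator weight 4, denominator 3.
A(h/2) − A(h) = 0.5420778521 − 0.5437158256 = -0.0016379735
Divide by 2^2 − 1 = 3: (-0.0016379735)/3 = -0.0005459912
R = A(h/2) + (A(h/2) − A(h))/3 = 0.5420778521 − 0.0005459912 = 0.5415318609

0.541532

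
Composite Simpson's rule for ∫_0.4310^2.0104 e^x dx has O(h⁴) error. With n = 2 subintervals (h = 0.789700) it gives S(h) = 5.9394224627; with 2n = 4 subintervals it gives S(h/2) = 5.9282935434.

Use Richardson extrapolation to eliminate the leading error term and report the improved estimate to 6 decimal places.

The method has order 4: 2^4 = 16.
Weighted: 94.8526966944 − 5.9394224627 = 88.9132742317
Extrapolated: 88.9132742317 / 15 = 5.9275516154
Gap between inputs: 1.113e-02; correction applied: −0.0007419280.

5.927552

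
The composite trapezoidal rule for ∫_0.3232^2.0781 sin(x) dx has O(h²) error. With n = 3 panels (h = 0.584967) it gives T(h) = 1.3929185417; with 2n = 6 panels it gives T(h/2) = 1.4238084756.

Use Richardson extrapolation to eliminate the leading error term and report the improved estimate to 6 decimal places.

Leading term ∝ h^2; use weight 4 = 2^2.
Weighted: 5.6952339024 − 1.3929185417 = 4.3023153607
4.3023153607 ÷ 3 = 1.4341051202
Shift from A(h/2): +0.0102966446.

1.434105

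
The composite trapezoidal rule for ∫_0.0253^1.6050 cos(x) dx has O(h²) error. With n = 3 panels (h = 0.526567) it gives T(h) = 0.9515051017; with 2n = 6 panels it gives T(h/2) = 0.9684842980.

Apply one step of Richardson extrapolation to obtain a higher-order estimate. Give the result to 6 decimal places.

0.974144

Leading term ∝ h^2; use weight 4 = 2^2.
4 × 0.9684842980 = 3.8739371920; subtract 0.9515051017 → 2.9224320903
Denominator 4 − 1 = 3.
So the Richardson estimate is 0.9741440301.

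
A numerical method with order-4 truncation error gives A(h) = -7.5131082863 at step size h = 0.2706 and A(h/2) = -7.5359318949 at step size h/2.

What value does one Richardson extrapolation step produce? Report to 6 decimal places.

-7.537453

r = 4, so 2^r = 16.
2^4·A(h/2) = -120.5749103184; minus A(h) gives -113.0618020321.
Divide by 2^4 − 1 = 15.
Extrapolated: (-113.0618020321) / 15 = -7.5374534688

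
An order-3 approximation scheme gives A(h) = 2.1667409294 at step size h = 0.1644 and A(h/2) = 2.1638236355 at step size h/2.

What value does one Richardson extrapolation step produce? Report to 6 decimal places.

2.163407

The method has order 3: 2^3 = 8.
A(h/2) − A(h) = 2.1638236355 − 2.1667409294 = -0.0029172939
Divide by 2^3 − 1 = 7: (-0.0029172939)/7 = -0.0004167563
R = A(h/2) + (A(h/2) − A(h))/7 = 2.1638236355 − 0.0004167563 = 2.1634068792
Shift from A(h/2): −0.0004167563.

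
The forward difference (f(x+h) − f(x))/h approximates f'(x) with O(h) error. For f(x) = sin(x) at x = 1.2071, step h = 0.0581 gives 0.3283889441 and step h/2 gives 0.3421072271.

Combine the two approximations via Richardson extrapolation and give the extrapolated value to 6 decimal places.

0.355826

The method has order 1: 2^1 = 2.
Numerator 2×A(h/2) − A(h) = 2×0.3421072271 − 0.3283889441 = 0.3558255101
Divide by 2^1 − 1 = 1.
Result: 0.3558255101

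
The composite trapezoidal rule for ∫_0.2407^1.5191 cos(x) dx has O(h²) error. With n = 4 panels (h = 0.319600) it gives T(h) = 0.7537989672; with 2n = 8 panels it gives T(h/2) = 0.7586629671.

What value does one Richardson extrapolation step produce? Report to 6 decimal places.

Error is O(h^2); halving h shrinks it by 2^2 = 4.
Top: 4(0.7586629671) − (0.7537989672) = 2.2808529012
(4 × 0.7586629671 − 0.7537989672)/(4 − 1) = 0.7602843004

0.760284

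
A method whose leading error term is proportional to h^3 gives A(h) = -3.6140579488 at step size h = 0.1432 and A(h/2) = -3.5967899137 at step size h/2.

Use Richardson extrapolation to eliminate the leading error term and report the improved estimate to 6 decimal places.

-3.594323

Method order is 3; weight 2^3 = 8.
Top: 8(-3.5967899137) − (-3.6140579488) = -25.1602613608
R = (-25.1602613608)/7 = -3.5943230515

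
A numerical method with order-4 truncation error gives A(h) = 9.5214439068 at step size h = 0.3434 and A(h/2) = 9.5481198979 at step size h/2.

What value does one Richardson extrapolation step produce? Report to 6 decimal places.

9.549898

r = 4: numerator weight 16, denominator 15.
Weighted: 152.7699183664 − 9.5214439068 = 143.2484744596
R = 143.2484744596/15 = 9.5498982973
Gap between inputs: 2.668e-02; correction applied: +0.0017783994.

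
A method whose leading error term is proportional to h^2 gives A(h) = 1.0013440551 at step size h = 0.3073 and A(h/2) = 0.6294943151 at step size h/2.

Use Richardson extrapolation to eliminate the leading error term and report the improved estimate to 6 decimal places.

0.505544

Method order is 2; weight 2^2 = 4.
2^2×A(h/2) = 2.5179772604; minus A(h) gives 1.5166332053.
Denominator 4 − 1 = 3.
Result: 0.5055444018
Gap between inputs: 3.718e-01; correction applied: −0.1239499133.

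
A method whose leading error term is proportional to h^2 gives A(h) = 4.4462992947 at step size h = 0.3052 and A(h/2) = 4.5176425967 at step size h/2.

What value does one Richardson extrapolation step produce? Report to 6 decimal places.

4.541424

Error is O(h^2); halving h shrinks it by 2^2 = 4.
4·4.5176425967 = 18.0705703868; 18.0705703868 − 4.4462992947 = 13.6242710921
Extrapolated: 13.6242710921 / 3 = 4.5414236974
Shift from A(h/2): +0.0237811007.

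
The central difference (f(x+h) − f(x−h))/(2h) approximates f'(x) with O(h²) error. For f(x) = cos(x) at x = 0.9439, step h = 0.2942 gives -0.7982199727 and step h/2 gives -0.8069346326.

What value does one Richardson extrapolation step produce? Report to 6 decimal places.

Error is O(h^2); halving h shrinks it by 2^2 = 4.
Difference of the inputs: -0.8069346326 − (-0.7982199727) = -0.0087146599
Divide by 2^2 − 1 = 3: (-0.0087146599)/3 = -0.0029048866
R = A(h/2) + (A(h/2) − A(h))/3 = -0.8069346326 − 0.0029048866 = -0.8098395192

-0.809840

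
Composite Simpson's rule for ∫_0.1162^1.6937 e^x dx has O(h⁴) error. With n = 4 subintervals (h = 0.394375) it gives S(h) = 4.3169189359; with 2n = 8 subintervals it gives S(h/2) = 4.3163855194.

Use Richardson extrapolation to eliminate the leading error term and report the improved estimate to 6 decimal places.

Leading term ∝ h^4; use weight 16 = 2^4.
Weighted: 69.0621683104 − 4.3169189359 = 64.7452493745
R = 64.7452493745/15 = 4.3163499583

4.316350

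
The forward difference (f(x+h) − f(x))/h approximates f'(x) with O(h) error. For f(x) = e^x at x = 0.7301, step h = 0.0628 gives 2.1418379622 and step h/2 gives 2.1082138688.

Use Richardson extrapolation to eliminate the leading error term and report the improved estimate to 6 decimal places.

The method has order 1: 2^1 = 2.
2 × 2.1082138688 = 4.2164277376; subtract 2.1418379622 → 2.0745897754
Denominator 2 − 1 = 1.
R = 2.0745897754/1 = 2.0745897754
Correction |R − A(h/2)| = 3.362e-02; gap |A(h/2) − A(h)| = 3.362e-02.

2.074590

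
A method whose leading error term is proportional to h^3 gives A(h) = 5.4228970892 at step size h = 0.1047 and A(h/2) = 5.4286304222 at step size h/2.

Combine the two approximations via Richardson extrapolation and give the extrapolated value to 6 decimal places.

r = 3: numerator weight 8, denominator 7.
8·5.4286304222 − 5.4228970892 = 38.0061462884
R = 38.0061462884/7 = 5.4294494698

5.429449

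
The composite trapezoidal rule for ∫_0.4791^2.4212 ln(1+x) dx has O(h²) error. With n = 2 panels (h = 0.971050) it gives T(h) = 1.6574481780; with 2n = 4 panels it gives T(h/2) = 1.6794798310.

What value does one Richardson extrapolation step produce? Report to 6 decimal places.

1.686824

Leading term ∝ h^2; use weight 4 = 2^2.
2^2·A(h/2) = 6.7179193240; minus A(h) gives 5.0604711460.
Denominator 4 − 1 = 3.
5.0604711460 ÷ 3 = 1.6868237153
Shift from A(h/2): +0.0073438843.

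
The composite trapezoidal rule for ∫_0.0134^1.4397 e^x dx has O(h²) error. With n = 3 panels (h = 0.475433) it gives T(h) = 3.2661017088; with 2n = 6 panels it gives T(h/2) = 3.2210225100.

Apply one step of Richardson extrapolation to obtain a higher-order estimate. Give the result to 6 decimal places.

3.205996

r = 2: numerator weight 4, denominator 3.
4×3.2210225100 = 12.8840900400; 12.8840900400 − 3.2661017088 = 9.6179883312
9.6179883312 ÷ 3 = 3.2059961104
Gap between inputs: 4.508e-02; correction applied: −0.0150263996.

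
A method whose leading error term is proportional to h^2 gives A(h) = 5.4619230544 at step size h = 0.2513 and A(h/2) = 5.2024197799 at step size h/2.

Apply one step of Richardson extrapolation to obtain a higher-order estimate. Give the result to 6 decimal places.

The method has order 2: 2^2 = 4.
Numerator 4·A(h/2) − A(h) = 4·5.2024197799 − 5.4619230544 = 15.3477560652
Denominator 4 − 1 = 3.
So the Richardson estimate is 5.1159186884.

5.115919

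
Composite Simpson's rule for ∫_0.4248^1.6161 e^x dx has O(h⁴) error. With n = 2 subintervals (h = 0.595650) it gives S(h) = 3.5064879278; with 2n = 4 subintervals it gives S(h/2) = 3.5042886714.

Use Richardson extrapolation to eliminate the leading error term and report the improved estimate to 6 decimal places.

3.504142

Leading term ∝ h^4; use weight 16 = 2^4.
Weighted: 56.0686187424 − 3.5064879278 = 52.5621308146
52.5621308146 ÷ 15 = 3.5041420543
Shift from A(h/2): −0.0001466171.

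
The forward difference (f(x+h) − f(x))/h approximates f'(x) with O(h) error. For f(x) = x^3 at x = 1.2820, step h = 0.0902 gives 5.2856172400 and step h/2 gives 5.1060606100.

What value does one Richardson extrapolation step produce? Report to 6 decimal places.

With r = 1 the leading error scales as h^1, so the weight is 2^1 = 2.
Top: 2(5.1060606100) − (5.2856172400) = 4.9265039800
Divide by 2^1 − 1 = 1.
Extrapolated: 4.9265039800 / 1 = 4.9265039800
Gap between inputs: 1.796e-01; correction applied: −0.1795566300.

4.926504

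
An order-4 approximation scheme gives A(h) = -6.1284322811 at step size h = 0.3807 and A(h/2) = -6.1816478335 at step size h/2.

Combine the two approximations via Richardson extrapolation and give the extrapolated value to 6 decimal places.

r = 4, so 2^r = 16.
16*(-6.1816478335) = -98.9063653360; (-98.9063653360) − (-6.1284322811) = -92.7779330549
(16*(-6.1816478335) − (-6.1284322811))/(16 − 1) = -6.1851955370
Correction |R − A(h/2)| = 3.548e-03; gap |A(h/2) − A(h)| = 5.322e-02.

-6.185196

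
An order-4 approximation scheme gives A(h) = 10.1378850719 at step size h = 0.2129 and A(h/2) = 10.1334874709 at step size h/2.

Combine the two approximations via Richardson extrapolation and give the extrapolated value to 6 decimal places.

10.133194

With r = 4 the leading error scales as h^4, so the weight is 2^4 = 16.
2^4×A(h/2) = 162.1357995344; minus A(h) gives 151.9979144625.
(16×10.1334874709 − 10.1378850719)/(16 − 1) = 10.1331942975
Gap between inputs: 4.398e-03; correction applied: −0.0002931734.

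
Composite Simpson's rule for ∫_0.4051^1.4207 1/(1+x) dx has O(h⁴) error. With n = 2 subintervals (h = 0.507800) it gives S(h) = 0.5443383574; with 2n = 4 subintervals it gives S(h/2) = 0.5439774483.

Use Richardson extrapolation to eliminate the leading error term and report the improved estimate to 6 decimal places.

With r = 4 the leading error scales as h^4, so the weight is 2^4 = 16.
2^4*A(h/2) = 8.7036391728; minus A(h) gives 8.1593008154.
Extrapolated: 8.1593008154 / 15 = 0.5439533877

0.543953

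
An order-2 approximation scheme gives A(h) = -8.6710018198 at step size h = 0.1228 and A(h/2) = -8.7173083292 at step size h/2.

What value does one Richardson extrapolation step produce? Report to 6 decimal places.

-8.732744

Error is O(h^2); halving h shrinks it by 2^2 = 4.
A(h/2) − A(h) = -8.7173083292 − (-8.6710018198) = -0.0463065094
Divide by 2^2 − 1 = 3: (-0.0463065094)/3 = -0.0154355031
R = A(h/2) + (A(h/2) − A(h))/3 = -8.7173083292 − 0.0154355031 = -8.7327438323
Gap between inputs: 4.631e-02; correction applied: −0.0154355031.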